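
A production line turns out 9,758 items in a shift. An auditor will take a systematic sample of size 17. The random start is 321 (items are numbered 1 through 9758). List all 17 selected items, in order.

321, 895, 1469, 2043, 2617, 3191, 3765, 4339, 4913, 5487, 6061, 6635, 7209, 7783, 8357, 8931, 9505

k = N/n = 9758/17 = 574
item 1: 321
item 2: 321 + 574 = 895
item 3: 895 + 574 = 1469
item 4: 1469 + 574 = 2043
item 5: 2043 + 574 = 2617
item 6: 2617 + 574 = 3191
item 7: 3191 + 574 = 3765
item 8: 3765 + 574 = 4339
item 9: 4339 + 574 = 4913
item 10: 4913 + 574 = 5487
item 11: 5487 + 574 = 6061
item 12: 6061 + 574 = 6635
item 13: 6635 + 574 = 7209
item 14: 7209 + 574 = 7783
item 15: 7783 + 574 = 8357
item 16: 8357 + 574 = 8931
item 17: 8931 + 574 = 9505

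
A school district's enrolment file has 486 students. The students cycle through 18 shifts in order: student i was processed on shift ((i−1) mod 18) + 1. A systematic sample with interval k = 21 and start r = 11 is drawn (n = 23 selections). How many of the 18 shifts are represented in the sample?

Consecutive selections differ by k = 21, so their shift numbers differ by 21 mod 18 = 3.
gcd(21, 18) = 3, so the sample visits 18/3 = 6 distinct residues mod 18.
Start 11 is shift 11; the shifts hit are 2, 5, 8, 11, 14, 17.

6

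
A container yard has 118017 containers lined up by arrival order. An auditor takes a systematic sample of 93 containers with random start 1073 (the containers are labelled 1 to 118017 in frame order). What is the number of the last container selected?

k = 118017/93 = 1269
93rd selection = r + (93−1)·k = 1073 + 92×1269 = 1073 + 116748 = 117821

117821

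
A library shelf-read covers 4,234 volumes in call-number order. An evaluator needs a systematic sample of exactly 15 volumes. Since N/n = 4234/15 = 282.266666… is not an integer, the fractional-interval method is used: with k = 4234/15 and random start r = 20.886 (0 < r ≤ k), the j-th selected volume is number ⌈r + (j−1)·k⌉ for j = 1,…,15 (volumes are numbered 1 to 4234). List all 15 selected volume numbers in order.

21, 304, 586, 868, 1150, 1433, 1715, 1997, 2280, 2562, 2844, 3126, 3409, 3691, 3973

j=1: r + 0k = 20.886 → ⌈·⌉ = 21
j=2: r + 1k = 303.152666… → ⌈·⌉ = 304
j=3: r + 2k = 585.419333… → ⌈·⌉ = 586
j=4: r + 3k = 867.686 → ⌈·⌉ = 868
j=5: r + 4k = 1149.952666… → ⌈·⌉ = 1150
j=6: r + 5k = 1432.219333… → ⌈·⌉ = 1433
j=7: r + 6k = 1714.486 → ⌈·⌉ = 1715
j=8: r + 7k = 1996.752666… → ⌈·⌉ = 1997
j=9: r + 8k = 2279.019333… → ⌈·⌉ = 2280
j=10: r + 9k = 2561.286 → ⌈·⌉ = 2562
j=11: r + 10k = 2843.552666… → ⌈·⌉ = 2844
j=12: r + 11k = 3125.819333… → ⌈·⌉ = 3126
j=13: r + 12k = 3408.086 → ⌈·⌉ = 3409
j=14: r + 13k = 3690.352666… → ⌈·⌉ = 3691
j=15: r + 14k = 3972.619333… → ⌈·⌉ = 3973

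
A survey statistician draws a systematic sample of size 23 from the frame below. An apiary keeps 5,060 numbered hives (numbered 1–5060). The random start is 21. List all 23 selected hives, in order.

k = N/n = 5060/23 = 220
hive 1: 21
hive 2: 21 + 220 = 241
hive 3: 241 + 220 = 461
hive 4: 461 + 220 = 681
hive 5: 681 + 220 = 901
hive 6: 901 + 220 = 1121
hive 7: 1121 + 220 = 1341
hive 8: 1341 + 220 = 1561
hive 9: 1561 + 220 = 1781
hive 10: 1781 + 220 = 2001
hive 11: 2001 + 220 = 2221
hive 12: 2221 + 220 = 2441
hive 13: 2441 + 220 = 2661
hive 14: 2661 + 220 = 2881
hive 15: 2881 + 220 = 3101
hive 16: 3101 + 220 = 3321
hive 17: 3321 + 220 = 3541
hive 18: 3541 + 220 = 3761
hive 19: 3761 + 220 = 3981
hive 20: 3981 + 220 = 4201
hive 21: 4201 + 220 = 4421
hive 22: 4421 + 220 = 4641
hive 23: 4641 + 220 = 4861

21, 241, 461, 681, 901, 1121, 1341, 1561, 1781, 2001, 2221, 2441, 2661, 2881, 3101, 3321, 3541, 3761, 3981, 4201, 4421, 4641, 4861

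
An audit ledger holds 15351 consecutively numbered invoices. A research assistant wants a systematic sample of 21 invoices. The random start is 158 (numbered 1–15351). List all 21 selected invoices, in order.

k = N/n = 15351/21 = 731
invoice 1: 158
invoice 2: 158 + 731 = 889
invoice 3: 889 + 731 = 1620
invoice 4: 1620 + 731 = 2351
invoice 5: 2351 + 731 = 3082
invoice 6: 3082 + 731 = 3813
invoice 7: 3813 + 731 = 4544
invoice 8: 4544 + 731 = 5275
invoice 9: 5275 + 731 = 6006
invoice 10: 6006 + 731 = 6737
invoice 11: 6737 + 731 = 7468
invoice 12: 7468 + 731 = 8199
invoice 13: 8199 + 731 = 8930
invoice 14: 8930 + 731 = 9661
invoice 15: 9661 + 731 = 10392
invoice 16: 10392 + 731 = 11123
invoice 17: 11123 + 731 = 11854
invoice 18: 11854 + 731 = 12585
invoice 19: 12585 + 731 = 13316
invoice 20: 13316 + 731 = 14047
invoice 21: 14047 + 731 = 14778

158, 889, 1620, 2351, 3082, 3813, 4544, 5275, 6006, 6737, 7468, 8199, 8930, 9661, 10392, 11123, 11854, 12585, 13316, 14047, 14778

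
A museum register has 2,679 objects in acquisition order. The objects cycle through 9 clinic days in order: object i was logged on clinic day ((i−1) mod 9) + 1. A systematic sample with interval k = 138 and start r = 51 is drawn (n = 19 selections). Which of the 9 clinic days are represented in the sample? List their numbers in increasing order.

3, 6, 9

Consecutive selections differ by k = 138, so their clinic day numbers differ by 138 mod 9 = 3.
gcd(138, 9) = 3, so the sample visits 9/3 = 3 distinct residues mod 9.
Start 51 is clinic day 6; the clinic days hit are 3, 6, 9.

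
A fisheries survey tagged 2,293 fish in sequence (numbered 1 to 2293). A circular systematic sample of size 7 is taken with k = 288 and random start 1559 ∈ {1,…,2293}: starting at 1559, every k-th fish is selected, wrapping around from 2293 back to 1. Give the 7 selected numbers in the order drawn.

Selection 1: 1559
Selection 2: 1559 + 288 = 1847
Selection 3: 1847 + 288 = 2135
Selection 4: 2135 + 288 = 2423 → 2423 − 2293 = 130
Selection 5: 130 + 288 = 418
Selection 6: 418 + 288 = 706
Selection 7: 706 + 288 = 994

1559, 1847, 2135, 130, 418, 706, 994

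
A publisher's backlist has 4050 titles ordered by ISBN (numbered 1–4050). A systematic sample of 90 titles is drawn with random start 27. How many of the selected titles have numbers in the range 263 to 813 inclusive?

12

k = 4050/90 = 45
First selection ≥ 263: 27 + ⌈(263−27)/45⌉·45 = 27 + 6×45 = 297
Last selection ≤ 813: 27 + ⌊(813−27)/45⌋·45 = 27 + 17×45 = 792
Count = 17 − 6 + 1 = 12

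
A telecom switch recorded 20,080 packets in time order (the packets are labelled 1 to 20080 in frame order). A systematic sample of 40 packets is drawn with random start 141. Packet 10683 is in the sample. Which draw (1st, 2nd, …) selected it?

22

k = 20080/40 = 502
position = (10683 − 141)/502 + 1 = 10542/502 + 1 = 21 + 1 = 22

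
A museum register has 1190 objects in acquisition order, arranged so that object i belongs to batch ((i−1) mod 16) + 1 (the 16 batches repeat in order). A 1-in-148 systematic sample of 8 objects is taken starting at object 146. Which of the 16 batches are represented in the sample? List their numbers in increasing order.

Consecutive selections differ by k = 148, so their batch numbers differ by 148 mod 16 = 4.
gcd(148, 16) = 4, so the sample visits 16/4 = 4 distinct residues mod 16.
Start 146 is batch 2; the batches hit are 2, 6, 10, 14.

2, 6, 10, 14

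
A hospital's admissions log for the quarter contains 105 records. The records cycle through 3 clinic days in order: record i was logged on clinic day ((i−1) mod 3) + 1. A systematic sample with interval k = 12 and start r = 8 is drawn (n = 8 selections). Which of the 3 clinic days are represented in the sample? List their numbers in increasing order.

Consecutive selections differ by k = 12, so their clinic day numbers differ by 12 mod 3 = 0.
gcd(12, 3) = 3, so the sample visits 3/3 = 1 distinct residues mod 3.
Start 8 is clinic day 2; the clinic days hit are 2.

2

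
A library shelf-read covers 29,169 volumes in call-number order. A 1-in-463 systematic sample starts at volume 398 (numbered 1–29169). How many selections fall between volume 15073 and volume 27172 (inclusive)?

26

k = 463
First selection ≥ 15073: 398 + ⌈(15073−398)/463⌉·463 = 398 + 32×463 = 15214
Last selection ≤ 27172: 398 + ⌊(27172−398)/463⌋·463 = 398 + 57×463 = 26789
Count = 57 − 32 + 1 = 26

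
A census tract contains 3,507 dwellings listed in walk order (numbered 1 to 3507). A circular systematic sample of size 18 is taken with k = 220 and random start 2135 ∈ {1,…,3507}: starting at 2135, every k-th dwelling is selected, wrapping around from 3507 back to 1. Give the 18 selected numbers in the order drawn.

Selection 1: 2135
Selection 2: 2135 + 220 = 2355
Selection 3: 2355 + 220 = 2575
Selection 4: 2575 + 220 = 2795
Selection 5: 2795 + 220 = 3015
Selection 6: 3015 + 220 = 3235
Selection 7: 3235 + 220 = 3455
Selection 8: 3455 + 220 = 3675 → 3675 − 3507 = 168
Selection 9: 168 + 220 = 388
Selection 10: 388 + 220 = 608
Selection 11: 608 + 220 = 828
Selection 12: 828 + 220 = 1048
Selection 13: 1048 + 220 = 1268
Selection 14: 1268 + 220 = 1488
Selection 15: 1488 + 220 = 1708
Selection 16: 1708 + 220 = 1928
Selection 17: 1928 + 220 = 2148
Selection 18: 2148 + 220 = 2368

2135, 2355, 2575, 2795, 3015, 3235, 3455, 168, 388, 608, 828, 1048, 1268, 1488, 1708, 1928, 2148, 2368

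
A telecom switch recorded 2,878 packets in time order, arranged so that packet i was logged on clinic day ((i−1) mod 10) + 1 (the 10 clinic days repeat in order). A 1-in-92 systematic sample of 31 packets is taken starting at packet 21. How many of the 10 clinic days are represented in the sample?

Consecutive selections differ by k = 92, so their clinic day numbers differ by 92 mod 10 = 2.
gcd(92, 10) = 2, so the sample visits 10/2 = 5 distinct residues mod 10.
Start 21 is clinic day 1; the clinic days hit are 1, 3, 5, 7, 9.

5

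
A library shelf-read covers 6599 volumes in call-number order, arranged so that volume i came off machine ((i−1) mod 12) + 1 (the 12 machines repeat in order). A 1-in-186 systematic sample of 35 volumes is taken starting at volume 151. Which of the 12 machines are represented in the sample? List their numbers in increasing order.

Consecutive selections differ by k = 186, so their machine numbers differ by 186 mod 12 = 6.
gcd(186, 12) = 6, so the sample visits 12/6 = 2 distinct residues mod 12.
Start 151 is machine 7; the machines hit are 1, 7.

1, 7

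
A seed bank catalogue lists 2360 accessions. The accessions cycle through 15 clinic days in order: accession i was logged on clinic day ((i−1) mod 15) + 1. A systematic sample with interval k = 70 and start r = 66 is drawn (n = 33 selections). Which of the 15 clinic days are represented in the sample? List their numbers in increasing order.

Consecutive selections differ by k = 70, so their clinic day numbers differ by 70 mod 15 = 10.
gcd(70, 15) = 5, so the sample visits 15/5 = 3 distinct residues mod 15.
Start 66 is clinic day 6; the clinic days hit are 1, 6, 11.

1, 6, 11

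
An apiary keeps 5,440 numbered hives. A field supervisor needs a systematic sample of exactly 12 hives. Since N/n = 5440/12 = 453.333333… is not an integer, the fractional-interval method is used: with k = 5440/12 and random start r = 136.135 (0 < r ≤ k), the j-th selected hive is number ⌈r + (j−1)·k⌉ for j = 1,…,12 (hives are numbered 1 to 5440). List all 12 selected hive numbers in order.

j=1: r + 0k = 136.135 → ⌈·⌉ = 137
j=2: r + 1k = 589.468333… → ⌈·⌉ = 590
j=3: r + 2k = 1042.801666… → ⌈·⌉ = 1043
j=4: r + 3k = 1496.135 → ⌈·⌉ = 1497
j=5: r + 4k = 1949.468333… → ⌈·⌉ = 1950
j=6: r + 5k = 2402.801666… → ⌈·⌉ = 2403
j=7: r + 6k = 2856.135 → ⌈·⌉ = 2857
j=8: r + 7k = 3309.468333… → ⌈·⌉ = 3310
j=9: r + 8k = 3762.801666… → ⌈·⌉ = 3763
j=10: r + 9k = 4216.135 → ⌈·⌉ = 4217
j=11: r + 10k = 4669.468333… → ⌈·⌉ = 4670
j=12: r + 11k = 5122.801666… → ⌈·⌉ = 5123

137, 590, 1043, 1497, 1950, 2403, 2857, 3310, 3763, 4217, 4670, 5123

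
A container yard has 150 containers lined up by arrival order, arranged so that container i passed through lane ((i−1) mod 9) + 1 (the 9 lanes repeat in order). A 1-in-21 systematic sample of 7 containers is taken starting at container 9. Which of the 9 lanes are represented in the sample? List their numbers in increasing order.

Consecutive selections differ by k = 21, so their lane numbers differ by 21 mod 9 = 3.
gcd(21, 9) = 3, so the sample visits 9/3 = 3 distinct residues mod 9.
Start 9 is lane 9; the lanes hit are 3, 6, 9.

3, 6, 9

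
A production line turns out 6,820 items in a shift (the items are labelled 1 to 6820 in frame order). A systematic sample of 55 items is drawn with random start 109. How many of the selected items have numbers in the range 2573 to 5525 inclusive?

k = 6820/55 = 124
First selection ≥ 2573: 109 + ⌈(2573−109)/124⌉·124 = 109 + 20×124 = 2589
Last selection ≤ 5525: 109 + ⌊(5525−109)/124⌋·124 = 109 + 43×124 = 5441
Count = 43 − 20 + 1 = 24

24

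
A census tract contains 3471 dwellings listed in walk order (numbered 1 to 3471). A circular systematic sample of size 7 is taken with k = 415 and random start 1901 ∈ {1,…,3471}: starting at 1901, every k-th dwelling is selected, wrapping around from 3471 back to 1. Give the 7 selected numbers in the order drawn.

Selection 1: 1901
Selection 2: 1901 + 415 = 2316
Selection 3: 2316 + 415 = 2731
Selection 4: 2731 + 415 = 3146
Selection 5: 3146 + 415 = 3561 → 3561 − 3471 = 90
Selection 6: 90 + 415 = 505
Selection 7: 505 + 415 = 920

1901, 2316, 2731, 3146, 90, 505, 920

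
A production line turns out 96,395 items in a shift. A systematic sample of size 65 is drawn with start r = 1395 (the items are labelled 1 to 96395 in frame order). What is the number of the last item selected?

96307

k = 96395/65 = 1483
65th selection = r + (65−1)·k = 1395 + 64×1483 = 1395 + 94912 = 96307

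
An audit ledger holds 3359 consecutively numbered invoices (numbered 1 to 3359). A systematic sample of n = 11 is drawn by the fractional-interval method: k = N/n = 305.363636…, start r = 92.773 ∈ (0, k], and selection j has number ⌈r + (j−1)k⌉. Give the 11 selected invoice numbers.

j=1: r + 0k = 92.773 → ⌈·⌉ = 93
j=2: r + 1k = 398.136636… → ⌈·⌉ = 399
j=3: r + 2k = 703.500272… → ⌈·⌉ = 704
j=4: r + 3k = 1008.863909… → ⌈·⌉ = 1009
j=5: r + 4k = 1314.227545… → ⌈·⌉ = 1315
j=6: r + 5k = 1619.591181… → ⌈·⌉ = 1620
j=7: r + 6k = 1924.954818… → ⌈·⌉ = 1925
j=8: r + 7k = 2230.318454… → ⌈·⌉ = 2231
j=9: r + 8k = 2535.682090… → ⌈·⌉ = 2536
j=10: r + 9k = 2841.045727… → ⌈·⌉ = 2842
j=11: r + 10k = 3146.409363… → ⌈·⌉ = 3147

93, 399, 704, 1009, 1315, 1620, 1925, 2231, 2536, 2842, 3147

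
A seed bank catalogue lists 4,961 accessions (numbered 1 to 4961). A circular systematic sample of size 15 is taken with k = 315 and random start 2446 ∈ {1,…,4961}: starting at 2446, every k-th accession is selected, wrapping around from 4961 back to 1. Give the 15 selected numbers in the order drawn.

2446, 2761, 3076, 3391, 3706, 4021, 4336, 4651, 5, 320, 635, 950, 1265, 1580, 1895

Selection 1: 2446
Selection 2: 2446 + 315 = 2761
Selection 3: 2761 + 315 = 3076
Selection 4: 3076 + 315 = 3391
Selection 5: 3391 + 315 = 3706
Selection 6: 3706 + 315 = 4021
Selection 7: 4021 + 315 = 4336
Selection 8: 4336 + 315 = 4651
Selection 9: 4651 + 315 = 4966 → 4966 − 4961 = 5
Selection 10: 5 + 315 = 320
Selection 11: 320 + 315 = 635
Selection 12: 635 + 315 = 950
Selection 13: 950 + 315 = 1265
Selection 14: 1265 + 315 = 1580
Selection 15: 1580 + 315 = 1895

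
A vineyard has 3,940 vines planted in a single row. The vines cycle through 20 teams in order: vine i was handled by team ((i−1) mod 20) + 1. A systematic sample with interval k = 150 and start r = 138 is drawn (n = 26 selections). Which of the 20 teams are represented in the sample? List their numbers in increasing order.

8, 18

Consecutive selections differ by k = 150, so their team numbers differ by 150 mod 20 = 10.
gcd(150, 20) = 10, so the sample visits 20/10 = 2 distinct residues mod 20.
Start 138 is team 18; the teams hit are 8, 18.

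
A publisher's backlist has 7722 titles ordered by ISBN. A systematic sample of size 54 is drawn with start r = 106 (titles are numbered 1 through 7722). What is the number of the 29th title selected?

4110

k = 7722/54 = 143
29th selection = r + (29−1)·k = 106 + 28×143 = 106 + 4004 = 4110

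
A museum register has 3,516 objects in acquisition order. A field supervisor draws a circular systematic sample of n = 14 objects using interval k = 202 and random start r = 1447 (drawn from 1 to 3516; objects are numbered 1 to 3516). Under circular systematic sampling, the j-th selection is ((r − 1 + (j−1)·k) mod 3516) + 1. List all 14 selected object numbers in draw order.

Selection 1: 1447
Selection 2: 1447 + 202 = 1649
Selection 3: 1649 + 202 = 1851
Selection 4: 1851 + 202 = 2053
Selection 5: 2053 + 202 = 2255
Selection 6: 2255 + 202 = 2457
Selection 7: 2457 + 202 = 2659
Selection 8: 2659 + 202 = 2861
Selection 9: 2861 + 202 = 3063
Selection 10: 3063 + 202 = 3265
Selection 11: 3265 + 202 = 3467
Selection 12: 3467 + 202 = 3669 → 3669 − 3516 = 153
Selection 13: 153 + 202 = 355
Selection 14: 355 + 202 = 557

1447, 1649, 1851, 2053, 2255, 2457, 2659, 2861, 3063, 3265, 3467, 153, 355, 557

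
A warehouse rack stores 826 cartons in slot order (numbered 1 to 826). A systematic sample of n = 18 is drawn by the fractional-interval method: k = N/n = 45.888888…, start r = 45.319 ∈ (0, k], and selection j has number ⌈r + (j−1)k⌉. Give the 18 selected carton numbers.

46, 92, 138, 183, 229, 275, 321, 367, 413, 459, 505, 551, 596, 642, 688, 734, 780, 826

j=1: r + 0k = 45.319 → ⌈·⌉ = 46
j=2: r + 1k = 91.207888… → ⌈·⌉ = 92
j=3: r + 2k = 137.096777… → ⌈·⌉ = 138
j=4: r + 3k = 182.985666… → ⌈·⌉ = 183
j=5: r + 4k = 228.874555… → ⌈·⌉ = 229
j=6: r + 5k = 274.763444… → ⌈·⌉ = 275
j=7: r + 6k = 320.652333… → ⌈·⌉ = 321
j=8: r + 7k = 366.541222… → ⌈·⌉ = 367
j=9: r + 8k = 412.430111… → ⌈·⌉ = 413
j=10: r + 9k = 458.319 → ⌈·⌉ = 459
j=11: r + 10k = 504.207888… → ⌈·⌉ = 505
j=12: r + 11k = 550.096777… → ⌈·⌉ = 551
j=13: r + 12k = 595.985666… → ⌈·⌉ = 596
j=14: r + 13k = 641.874555… → ⌈·⌉ = 642
j=15: r + 14k = 687.763444… → ⌈·⌉ = 688
j=16: r + 15k = 733.652333… → ⌈·⌉ = 734
j=17: r + 16k = 779.541222… → ⌈·⌉ = 780
j=18: r + 17k = 825.430111… → ⌈·⌉ = 826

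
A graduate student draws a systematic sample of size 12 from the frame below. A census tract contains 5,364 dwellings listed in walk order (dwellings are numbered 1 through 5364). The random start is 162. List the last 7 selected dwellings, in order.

2397, 2844, 3291, 3738, 4185, 4632, 5079

k = N/n = 5364/12 = 447
6th selection = 162 + 5×447 = 2397
7th: 2397 + 447 = 2844
8th: 2844 + 447 = 3291
9th: 3291 + 447 = 3738
10th: 3738 + 447 = 4185
11th: 4185 + 447 = 4632
12th: 4632 + 447 = 5079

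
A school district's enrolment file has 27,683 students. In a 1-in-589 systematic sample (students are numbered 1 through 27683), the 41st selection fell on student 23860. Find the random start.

k = 589
r = 23860 − (41−1)×589 = 23860 − 23560 = 300

300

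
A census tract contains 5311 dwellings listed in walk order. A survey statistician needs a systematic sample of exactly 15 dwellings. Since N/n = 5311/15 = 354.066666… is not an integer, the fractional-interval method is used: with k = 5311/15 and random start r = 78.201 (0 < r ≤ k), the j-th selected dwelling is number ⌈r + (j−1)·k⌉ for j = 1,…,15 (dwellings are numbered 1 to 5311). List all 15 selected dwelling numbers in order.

j=1: r + 0k = 78.201 → ⌈·⌉ = 79
j=2: r + 1k = 432.267666… → ⌈·⌉ = 433
j=3: r + 2k = 786.334333… → ⌈·⌉ = 787
j=4: r + 3k = 1140.401 → ⌈·⌉ = 1141
j=5: r + 4k = 1494.467666… → ⌈·⌉ = 1495
j=6: r + 5k = 1848.534333… → ⌈·⌉ = 1849
j=7: r + 6k = 2202.601 → ⌈·⌉ = 2203
j=8: r + 7k = 2556.667666… → ⌈·⌉ = 2557
j=9: r + 8k = 2910.734333… → ⌈·⌉ = 2911
j=10: r + 9k = 3264.801 → ⌈·⌉ = 3265
j=11: r + 10k = 3618.867666… → ⌈·⌉ = 3619
j=12: r + 11k = 3972.934333… → ⌈·⌉ = 3973
j=13: r + 12k = 4327.001 → ⌈·⌉ = 4328
j=14: r + 13k = 4681.067666… → ⌈·⌉ = 4682
j=15: r + 14k = 5035.134333… → ⌈·⌉ = 5036

79, 433, 787, 1141, 1495, 1849, 2203, 2557, 2911, 3265, 3619, 3973, 4328, 4682, 5036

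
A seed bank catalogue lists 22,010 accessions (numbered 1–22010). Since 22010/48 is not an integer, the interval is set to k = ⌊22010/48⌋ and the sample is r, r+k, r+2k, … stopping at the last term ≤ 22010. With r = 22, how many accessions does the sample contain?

k = ⌊22010/48⌋ = 458
Achieved size = ⌊(22010 − 22)/458⌋ + 1 = ⌊21988/458⌋ + 1 = 48 + 1 = 49
(last selection: 22 + 48×458 = 22006 ≤ 22010; next would be 22464 > 22010)

49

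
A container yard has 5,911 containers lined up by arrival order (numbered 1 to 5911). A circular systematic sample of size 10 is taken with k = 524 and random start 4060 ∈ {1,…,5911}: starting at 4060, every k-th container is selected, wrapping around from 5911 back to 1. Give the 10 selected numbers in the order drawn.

4060, 4584, 5108, 5632, 245, 769, 1293, 1817, 2341, 2865

Selection 1: 4060
Selection 2: 4060 + 524 = 4584
Selection 3: 4584 + 524 = 5108
Selection 4: 5108 + 524 = 5632
Selection 5: 5632 + 524 = 6156 → 6156 − 5911 = 245
Selection 6: 245 + 524 = 769
Selection 7: 769 + 524 = 1293
Selection 8: 1293 + 524 = 1817
Selection 9: 1817 + 524 = 2341
Selection 10: 2341 + 524 = 2865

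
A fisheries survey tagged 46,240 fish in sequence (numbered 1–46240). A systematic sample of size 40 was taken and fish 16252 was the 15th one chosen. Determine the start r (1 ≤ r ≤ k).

68

k = 46240/40 = 1156
r = 16252 − (15−1)×1156 = 16252 − 16184 = 68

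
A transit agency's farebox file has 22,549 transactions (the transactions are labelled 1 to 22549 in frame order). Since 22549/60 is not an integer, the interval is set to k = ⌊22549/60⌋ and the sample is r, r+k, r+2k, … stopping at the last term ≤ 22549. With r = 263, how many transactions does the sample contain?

k = ⌊22549/60⌋ = 375
Achieved size = ⌊(22549 − 263)/375⌋ + 1 = ⌊22286/375⌋ + 1 = 59 + 1 = 60
(last selection: 263 + 59×375 = 22388 ≤ 22549; next would be 22763 > 22549)

60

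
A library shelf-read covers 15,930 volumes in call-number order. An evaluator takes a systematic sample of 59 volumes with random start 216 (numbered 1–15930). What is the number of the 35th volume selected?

9396

k = 15930/59 = 270
35th selection = r + (35−1)·k = 216 + 34×270 = 216 + 9180 = 9396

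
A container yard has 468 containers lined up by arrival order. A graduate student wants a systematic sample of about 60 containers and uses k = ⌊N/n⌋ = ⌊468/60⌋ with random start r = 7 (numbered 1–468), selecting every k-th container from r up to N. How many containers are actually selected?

66

k = ⌊468/60⌋ = 7
Achieved size = ⌊(468 − 7)/7⌋ + 1 = ⌊461/7⌋ + 1 = 65 + 1 = 66
(last selection: 7 + 65×7 = 462 ≤ 468; next would be 469 > 468)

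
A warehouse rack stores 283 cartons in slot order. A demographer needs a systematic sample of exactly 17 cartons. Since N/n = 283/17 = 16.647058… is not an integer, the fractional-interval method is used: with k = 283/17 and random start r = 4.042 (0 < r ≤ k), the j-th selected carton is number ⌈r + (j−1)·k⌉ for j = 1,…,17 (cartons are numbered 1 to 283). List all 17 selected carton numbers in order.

j=1: r + 0k = 4.042 → ⌈·⌉ = 5
j=2: r + 1k = 20.689058… → ⌈·⌉ = 21
j=3: r + 2k = 37.336117… → ⌈·⌉ = 38
j=4: r + 3k = 53.983176… → ⌈·⌉ = 54
j=5: r + 4k = 70.630235… → ⌈·⌉ = 71
j=6: r + 5k = 87.277294… → ⌈·⌉ = 88
j=7: r + 6k = 103.924352… → ⌈·⌉ = 104
j=8: r + 7k = 120.571411… → ⌈·⌉ = 121
j=9: r + 8k = 137.218470… → ⌈·⌉ = 138
j=10: r + 9k = 153.865529… → ⌈·⌉ = 154
j=11: r + 10k = 170.512588… → ⌈·⌉ = 171
j=12: r + 11k = 187.159647… → ⌈·⌉ = 188
j=13: r + 12k = 203.806705… → ⌈·⌉ = 204
j=14: r + 13k = 220.453764… → ⌈·⌉ = 221
j=15: r + 14k = 237.100823… → ⌈·⌉ = 238
j=16: r + 15k = 253.747882… → ⌈·⌉ = 254
j=17: r + 16k = 270.394941… → ⌈·⌉ = 271

5, 21, 38, 54, 71, 88, 104, 121, 138, 154, 171, 188, 204, 221, 238, 254, 271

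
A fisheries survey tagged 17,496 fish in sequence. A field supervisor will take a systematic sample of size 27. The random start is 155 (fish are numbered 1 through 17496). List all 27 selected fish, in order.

k = N/n = 17496/27 = 648
fish 1: 155
fish 2: 155 + 648 = 803
fish 3: 803 + 648 = 1451
fish 4: 1451 + 648 = 2099
fish 5: 2099 + 648 = 2747
fish 6: 2747 + 648 = 3395
fish 7: 3395 + 648 = 4043
fish 8: 4043 + 648 = 4691
fish 9: 4691 + 648 = 5339
fish 10: 5339 + 648 = 5987
fish 11: 5987 + 648 = 6635
fish 12: 6635 + 648 = 7283
fish 13: 7283 + 648 = 7931
fish 14: 7931 + 648 = 8579
fish 15: 8579 + 648 = 9227
fish 16: 9227 + 648 = 9875
fish 17: 9875 + 648 = 10523
fish 18: 10523 + 648 = 11171
fish 19: 11171 + 648 = 11819
fish 20: 11819 + 648 = 12467
fish 21: 12467 + 648 = 13115
fish 22: 13115 + 648 = 13763
fish 23: 13763 + 648 = 14411
fish 24: 14411 + 648 = 15059
fish 25: 15059 + 648 = 15707
fish 26: 15707 + 648 = 16355
fish 27: 16355 + 648 = 17003

155, 803, 1451, 2099, 2747, 3395, 4043, 4691, 5339, 5987, 6635, 7283, 7931, 8579, 9227, 9875, 10523, 11171, 11819, 12467, 13115, 13763, 14411, 15059, 15707, 16355, 17003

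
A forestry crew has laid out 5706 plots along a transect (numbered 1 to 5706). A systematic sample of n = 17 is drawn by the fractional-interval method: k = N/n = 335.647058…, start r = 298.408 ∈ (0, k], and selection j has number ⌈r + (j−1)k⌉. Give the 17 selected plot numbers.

299, 635, 970, 1306, 1641, 1977, 2313, 2648, 2984, 3320, 3655, 3991, 4327, 4662, 4998, 5334, 5669

j=1: r + 0k = 298.408 → ⌈·⌉ = 299
j=2: r + 1k = 634.055058… → ⌈·⌉ = 635
j=3: r + 2k = 969.702117… → ⌈·⌉ = 970
j=4: r + 3k = 1305.349176… → ⌈·⌉ = 1306
j=5: r + 4k = 1640.996235… → ⌈·⌉ = 1641
j=6: r + 5k = 1976.643294… → ⌈·⌉ = 1977
j=7: r + 6k = 2312.290352… → ⌈·⌉ = 2313
j=8: r + 7k = 2647.937411… → ⌈·⌉ = 2648
j=9: r + 8k = 2983.584470… → ⌈·⌉ = 2984
j=10: r + 9k = 3319.231529… → ⌈·⌉ = 3320
j=11: r + 10k = 3654.878588… → ⌈·⌉ = 3655
j=12: r + 11k = 3990.525647… → ⌈·⌉ = 3991
j=13: r + 12k = 4326.172705… → ⌈·⌉ = 4327
j=14: r + 13k = 4661.819764… → ⌈·⌉ = 4662
j=15: r + 14k = 4997.466823… → ⌈·⌉ = 4998
j=16: r + 15k = 5333.113882… → ⌈·⌉ = 5334
j=17: r + 16k = 5668.760941… → ⌈·⌉ = 5669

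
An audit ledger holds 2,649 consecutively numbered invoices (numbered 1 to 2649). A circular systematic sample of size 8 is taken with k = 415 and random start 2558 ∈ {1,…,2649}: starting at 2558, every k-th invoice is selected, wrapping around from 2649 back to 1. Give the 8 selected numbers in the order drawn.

2558, 324, 739, 1154, 1569, 1984, 2399, 165

Selection 1: 2558
Selection 2: 2558 + 415 = 2973 → 2973 − 2649 = 324
Selection 3: 324 + 415 = 739
Selection 4: 739 + 415 = 1154
Selection 5: 1154 + 415 = 1569
Selection 6: 1569 + 415 = 1984
Selection 7: 1984 + 415 = 2399
Selection 8: 2399 + 415 = 2814 → 2814 − 2649 = 165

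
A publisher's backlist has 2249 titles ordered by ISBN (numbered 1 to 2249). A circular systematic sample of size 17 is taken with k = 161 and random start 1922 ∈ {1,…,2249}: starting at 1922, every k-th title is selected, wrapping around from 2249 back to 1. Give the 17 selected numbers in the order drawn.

Selection 1: 1922
Selection 2: 1922 + 161 = 2083
Selection 3: 2083 + 161 = 2244
Selection 4: 2244 + 161 = 2405 → 2405 − 2249 = 156
Selection 5: 156 + 161 = 317
Selection 6: 317 + 161 = 478
Selection 7: 478 + 161 = 639
Selection 8: 639 + 161 = 800
Selection 9: 800 + 161 = 961
Selection 10: 961 + 161 = 1122
Selection 11: 1122 + 161 = 1283
Selection 12: 1283 + 161 = 1444
Selection 13: 1444 + 161 = 1605
Selection 14: 1605 + 161 = 1766
Selection 15: 1766 + 161 = 1927
Selection 16: 1927 + 161 = 2088
Selection 17: 2088 + 161 = 2249

1922, 2083, 2244, 156, 317, 478, 639, 800, 961, 1122, 1283, 1444, 1605, 1766, 1927, 2088, 2249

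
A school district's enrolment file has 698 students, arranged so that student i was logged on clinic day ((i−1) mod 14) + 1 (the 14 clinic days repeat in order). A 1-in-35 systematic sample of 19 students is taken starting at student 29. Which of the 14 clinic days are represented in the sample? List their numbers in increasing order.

1, 8

Consecutive selections differ by k = 35, so their clinic day numbers differ by 35 mod 14 = 7.
gcd(35, 14) = 7, so the sample visits 14/7 = 2 distinct residues mod 14.
Start 29 is clinic day 1; the clinic days hit are 1, 8.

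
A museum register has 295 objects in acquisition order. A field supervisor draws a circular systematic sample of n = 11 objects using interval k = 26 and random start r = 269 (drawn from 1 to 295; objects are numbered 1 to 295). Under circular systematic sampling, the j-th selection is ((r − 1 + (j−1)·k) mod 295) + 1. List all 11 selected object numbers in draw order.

Selection 1: 269
Selection 2: 269 + 26 = 295
Selection 3: 295 + 26 = 321 → 321 − 295 = 26
Selection 4: 26 + 26 = 52
Selection 5: 52 + 26 = 78
Selection 6: 78 + 26 = 104
Selection 7: 104 + 26 = 130
Selection 8: 130 + 26 = 156
Selection 9: 156 + 26 = 182
Selection 10: 182 + 26 = 208
Selection 11: 208 + 26 = 234

269, 295, 26, 52, 78, 104, 130, 156, 182, 208, 234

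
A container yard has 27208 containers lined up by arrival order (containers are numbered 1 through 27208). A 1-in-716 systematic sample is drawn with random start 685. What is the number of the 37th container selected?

26461

k = 716
37th selection = r + (37−1)·k = 685 + 36×716 = 685 + 25776 = 26461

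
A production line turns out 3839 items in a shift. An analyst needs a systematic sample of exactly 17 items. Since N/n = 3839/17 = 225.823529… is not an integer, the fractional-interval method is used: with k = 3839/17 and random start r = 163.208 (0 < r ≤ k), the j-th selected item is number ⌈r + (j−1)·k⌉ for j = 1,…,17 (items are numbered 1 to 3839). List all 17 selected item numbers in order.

164, 390, 615, 841, 1067, 1293, 1519, 1744, 1970, 2196, 2422, 2648, 2874, 3099, 3325, 3551, 3777

j=1: r + 0k = 163.208 → ⌈·⌉ = 164
j=2: r + 1k = 389.031529… → ⌈·⌉ = 390
j=3: r + 2k = 614.855058… → ⌈·⌉ = 615
j=4: r + 3k = 840.678588… → ⌈·⌉ = 841
j=5: r + 4k = 1066.502117… → ⌈·⌉ = 1067
j=6: r + 5k = 1292.325647… → ⌈·⌉ = 1293
j=7: r + 6k = 1518.149176… → ⌈·⌉ = 1519
j=8: r + 7k = 1743.972705… → ⌈·⌉ = 1744
j=9: r + 8k = 1969.796235… → ⌈·⌉ = 1970
j=10: r + 9k = 2195.619764… → ⌈·⌉ = 2196
j=11: r + 10k = 2421.443294… → ⌈·⌉ = 2422
j=12: r + 11k = 2647.266823… → ⌈·⌉ = 2648
j=13: r + 12k = 2873.090352… → ⌈·⌉ = 2874
j=14: r + 13k = 3098.913882… → ⌈·⌉ = 3099
j=15: r + 14k = 3324.737411… → ⌈·⌉ = 3325
j=16: r + 15k = 3550.560941… → ⌈·⌉ = 3551
j=17: r + 16k = 3776.384470… → ⌈·⌉ = 3777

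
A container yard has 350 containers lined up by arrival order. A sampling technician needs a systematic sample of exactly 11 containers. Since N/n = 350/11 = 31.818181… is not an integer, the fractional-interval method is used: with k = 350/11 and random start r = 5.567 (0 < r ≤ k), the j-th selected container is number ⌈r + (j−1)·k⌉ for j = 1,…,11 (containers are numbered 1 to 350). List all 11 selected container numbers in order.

6, 38, 70, 102, 133, 165, 197, 229, 261, 292, 324

j=1: r + 0k = 5.567 → ⌈·⌉ = 6
j=2: r + 1k = 37.385181… → ⌈·⌉ = 38
j=3: r + 2k = 69.203363… → ⌈·⌉ = 70
j=4: r + 3k = 101.021545… → ⌈·⌉ = 102
j=5: r + 4k = 132.839727… → ⌈·⌉ = 133
j=6: r + 5k = 164.657909… → ⌈·⌉ = 165
j=7: r + 6k = 196.476090… → ⌈·⌉ = 197
j=8: r + 7k = 228.294272… → ⌈·⌉ = 229
j=9: r + 8k = 260.112454… → ⌈·⌉ = 261
j=10: r + 9k = 291.930636… → ⌈·⌉ = 292
j=11: r + 10k = 323.748818… → ⌈·⌉ = 324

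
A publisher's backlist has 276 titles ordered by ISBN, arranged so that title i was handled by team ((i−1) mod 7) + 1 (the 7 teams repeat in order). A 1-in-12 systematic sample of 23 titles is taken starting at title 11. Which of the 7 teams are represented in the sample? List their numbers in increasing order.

1, 2, 3, 4, 5, 6, 7

Consecutive selections differ by k = 12, so their team numbers differ by 12 mod 7 = 5.
gcd(12, 7) = 1, so the sample visits 7/1 = 7 distinct residues mod 7.
Start 11 is team 4; the teams hit are 1, 2, 3, 4, 5, 6, 7.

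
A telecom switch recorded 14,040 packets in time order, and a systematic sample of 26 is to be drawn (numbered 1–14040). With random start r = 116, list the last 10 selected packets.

8756, 9296, 9836, 10376, 10916, 11456, 11996, 12536, 13076, 13616

k = N/n = 14040/26 = 540
17th selection = 116 + 16×540 = 8756
18th: 8756 + 540 = 9296
19th: 9296 + 540 = 9836
20th: 9836 + 540 = 10376
21st: 10376 + 540 = 10916
22nd: 10916 + 540 = 11456
23rd: 11456 + 540 = 11996
24th: 11996 + 540 = 12536
25th: 12536 + 540 = 13076
26th: 13076 + 540 = 13616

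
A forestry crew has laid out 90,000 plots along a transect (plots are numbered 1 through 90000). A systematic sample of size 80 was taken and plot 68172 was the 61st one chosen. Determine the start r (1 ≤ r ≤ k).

672

k = 90000/80 = 1125
r = 68172 − (61−1)×1125 = 68172 − 67500 = 672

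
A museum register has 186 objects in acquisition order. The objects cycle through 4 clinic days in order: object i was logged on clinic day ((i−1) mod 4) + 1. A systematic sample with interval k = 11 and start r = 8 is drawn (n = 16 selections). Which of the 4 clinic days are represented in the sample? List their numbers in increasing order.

Consecutive selections differ by k = 11, so their clinic day numbers differ by 11 mod 4 = 3.
gcd(11, 4) = 1, so the sample visits 4/1 = 4 distinct residues mod 4.
Start 8 is clinic day 4; the clinic days hit are 1, 2, 3, 4.

1, 2, 3, 4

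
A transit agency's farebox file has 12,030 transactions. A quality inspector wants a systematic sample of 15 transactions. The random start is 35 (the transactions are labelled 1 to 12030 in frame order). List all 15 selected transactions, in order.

k = N/n = 12030/15 = 802
transaction 1: 35
transaction 2: 35 + 802 = 837
transaction 3: 837 + 802 = 1639
transaction 4: 1639 + 802 = 2441
transaction 5: 2441 + 802 = 3243
transaction 6: 3243 + 802 = 4045
transaction 7: 4045 + 802 = 4847
transaction 8: 4847 + 802 = 5649
transaction 9: 5649 + 802 = 6451
transaction 10: 6451 + 802 = 7253
transaction 11: 7253 + 802 = 8055
transaction 12: 8055 + 802 = 8857
transaction 13: 8857 + 802 = 9659
transaction 14: 9659 + 802 = 10461
transaction 15: 10461 + 802 = 11263

35, 837, 1639, 2441, 3243, 4045, 4847, 5649, 6451, 7253, 8055, 8857, 9659, 10461, 11263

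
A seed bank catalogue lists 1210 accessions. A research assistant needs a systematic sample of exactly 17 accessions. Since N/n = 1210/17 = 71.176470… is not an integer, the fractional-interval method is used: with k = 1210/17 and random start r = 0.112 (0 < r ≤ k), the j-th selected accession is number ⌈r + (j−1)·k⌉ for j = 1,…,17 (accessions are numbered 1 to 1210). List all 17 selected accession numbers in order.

1, 72, 143, 214, 285, 356, 428, 499, 570, 641, 712, 784, 855, 926, 997, 1068, 1139

j=1: r + 0k = 0.112 → ⌈·⌉ = 1
j=2: r + 1k = 71.288470… → ⌈·⌉ = 72
j=3: r + 2k = 142.464941… → ⌈·⌉ = 143
j=4: r + 3k = 213.641411… → ⌈·⌉ = 214
j=5: r + 4k = 284.817882… → ⌈·⌉ = 285
j=6: r + 5k = 355.994352… → ⌈·⌉ = 356
j=7: r + 6k = 427.170823… → ⌈·⌉ = 428
j=8: r + 7k = 498.347294… → ⌈·⌉ = 499
j=9: r + 8k = 569.523764… → ⌈·⌉ = 570
j=10: r + 9k = 640.700235… → ⌈·⌉ = 641
j=11: r + 10k = 711.876705… → ⌈·⌉ = 712
j=12: r + 11k = 783.053176… → ⌈·⌉ = 784
j=13: r + 12k = 854.229647… → ⌈·⌉ = 855
j=14: r + 13k = 925.406117… → ⌈·⌉ = 926
j=15: r + 14k = 996.582588… → ⌈·⌉ = 997
j=16: r + 15k = 1067.759058… → ⌈·⌉ = 1068
j=17: r + 16k = 1138.935529… → ⌈·⌉ = 1139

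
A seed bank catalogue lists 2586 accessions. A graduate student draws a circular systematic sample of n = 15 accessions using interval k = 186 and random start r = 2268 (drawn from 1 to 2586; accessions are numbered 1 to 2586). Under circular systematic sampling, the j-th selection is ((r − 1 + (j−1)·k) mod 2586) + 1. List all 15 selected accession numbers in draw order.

2268, 2454, 54, 240, 426, 612, 798, 984, 1170, 1356, 1542, 1728, 1914, 2100, 2286

Selection 1: 2268
Selection 2: 2268 + 186 = 2454
Selection 3: 2454 + 186 = 2640 → 2640 − 2586 = 54
Selection 4: 54 + 186 = 240
Selection 5: 240 + 186 = 426
Selection 6: 426 + 186 = 612
Selection 7: 612 + 186 = 798
Selection 8: 798 + 186 = 984
Selection 9: 984 + 186 = 1170
Selection 10: 1170 + 186 = 1356
Selection 11: 1356 + 186 = 1542
Selection 12: 1542 + 186 = 1728
Selection 13: 1728 + 186 = 1914
Selection 14: 1914 + 186 = 2100
Selection 15: 2100 + 186 = 2286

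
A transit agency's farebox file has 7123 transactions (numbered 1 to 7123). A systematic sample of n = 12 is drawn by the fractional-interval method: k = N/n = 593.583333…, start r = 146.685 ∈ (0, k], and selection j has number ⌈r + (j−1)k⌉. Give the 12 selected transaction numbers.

147, 741, 1334, 1928, 2522, 3115, 3709, 4302, 4896, 5489, 6083, 6677

j=1: r + 0k = 146.685 → ⌈·⌉ = 147
j=2: r + 1k = 740.268333… → ⌈·⌉ = 741
j=3: r + 2k = 1333.851666… → ⌈·⌉ = 1334
j=4: r + 3k = 1927.435 → ⌈·⌉ = 1928
j=5: r + 4k = 2521.018333… → ⌈·⌉ = 2522
j=6: r + 5k = 3114.601666… → ⌈·⌉ = 3115
j=7: r + 6k = 3708.185 → ⌈·⌉ = 3709
j=8: r + 7k = 4301.768333… → ⌈·⌉ = 4302
j=9: r + 8k = 4895.351666… → ⌈·⌉ = 4896
j=10: r + 9k = 5488.935 → ⌈·⌉ = 5489
j=11: r + 10k = 6082.518333… → ⌈·⌉ = 6083
j=12: r + 11k = 6676.101666… → ⌈·⌉ = 6677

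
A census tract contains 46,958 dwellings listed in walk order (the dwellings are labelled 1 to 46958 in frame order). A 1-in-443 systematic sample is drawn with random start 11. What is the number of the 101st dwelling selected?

k = 443
101st selection = r + (101−1)·k = 11 + 100×443 = 11 + 44300 = 44311

44311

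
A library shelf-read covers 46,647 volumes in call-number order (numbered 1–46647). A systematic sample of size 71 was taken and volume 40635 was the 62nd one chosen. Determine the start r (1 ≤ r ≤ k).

558

k = 46647/71 = 657
r = 40635 − (62−1)×657 = 40635 − 40077 = 558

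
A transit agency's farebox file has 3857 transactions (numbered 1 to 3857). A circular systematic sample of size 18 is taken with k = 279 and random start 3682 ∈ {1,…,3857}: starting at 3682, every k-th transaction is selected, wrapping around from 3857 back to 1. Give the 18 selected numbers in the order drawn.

Selection 1: 3682
Selection 2: 3682 + 279 = 3961 → 3961 − 3857 = 104
Selection 3: 104 + 279 = 383
Selection 4: 383 + 279 = 662
Selection 5: 662 + 279 = 941
Selection 6: 941 + 279 = 1220
Selection 7: 1220 + 279 = 1499
Selection 8: 1499 + 279 = 1778
Selection 9: 1778 + 279 = 2057
Selection 10: 2057 + 279 = 2336
Selection 11: 2336 + 279 = 2615
Selection 12: 2615 + 279 = 2894
Selection 13: 2894 + 279 = 3173
Selection 14: 3173 + 279 = 3452
Selection 15: 3452 + 279 = 3731
Selection 16: 3731 + 279 = 4010 → 4010 − 3857 = 153
Selection 17: 153 + 279 = 432
Selection 18: 432 + 279 = 711

3682, 104, 383, 662, 941, 1220, 1499, 1778, 2057, 2336, 2615, 2894, 3173, 3452, 3731, 153, 432, 711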